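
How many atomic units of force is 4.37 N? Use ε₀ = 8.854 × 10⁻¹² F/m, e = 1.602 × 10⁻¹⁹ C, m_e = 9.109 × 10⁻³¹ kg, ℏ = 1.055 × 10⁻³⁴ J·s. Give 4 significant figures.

5.316 × 10⁷

atomic unit of force: F_au = E_h/a₀ = m_e²e⁶/((4πε₀)³ℏ⁴) = 8.220 × 10⁻⁸ N.
4.37 / 8.220 × 10⁻⁸ = 5.316 × 10⁷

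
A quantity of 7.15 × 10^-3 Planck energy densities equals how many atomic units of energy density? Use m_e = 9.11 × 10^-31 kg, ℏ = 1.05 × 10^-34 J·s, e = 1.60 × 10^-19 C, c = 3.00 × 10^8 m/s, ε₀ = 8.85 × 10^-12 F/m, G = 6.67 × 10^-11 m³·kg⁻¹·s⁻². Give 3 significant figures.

Planck energy density: u_P = c⁷/(ℏG²) = 4.68 × 10^113 J/m³
atomic unit of energy density: u_au = E_h/a₀³ = m_e⁴e¹⁰/((4πε₀)⁵ℏ⁸) = 3.01 × 10^13 J/m³
7.15 × 10^-3 × 4.68 × 10^113 / 3.01 × 10^13 = 1.11 × 10^98

1.11 × 10^98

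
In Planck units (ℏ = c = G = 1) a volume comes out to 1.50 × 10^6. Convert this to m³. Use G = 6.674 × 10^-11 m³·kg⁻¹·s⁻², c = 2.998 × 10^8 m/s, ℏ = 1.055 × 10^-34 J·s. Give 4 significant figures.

One Planck volume: V_P = (ℏG/c³)^(3/2) = 4.224 × 10^-105 m³.
1.50 × 10^6 × 4.224 × 10^-105 m³ = 6.336 × 10^-99 m³

6.336 × 10^-99 m³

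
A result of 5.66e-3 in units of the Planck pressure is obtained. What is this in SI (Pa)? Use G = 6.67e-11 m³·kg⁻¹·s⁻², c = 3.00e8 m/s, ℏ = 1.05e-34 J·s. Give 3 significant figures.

2.65e111 Pa

One Planck pressure: p_P = c⁷/(ℏG²) = 4.68e113 Pa.
5.66e-3 × 4.68e113 Pa = 2.65e111 Pa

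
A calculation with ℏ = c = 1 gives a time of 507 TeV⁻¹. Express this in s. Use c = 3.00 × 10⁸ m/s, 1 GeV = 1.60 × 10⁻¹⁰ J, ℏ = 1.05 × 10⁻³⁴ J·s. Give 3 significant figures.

A time is [E]⁻¹ in ℏ=c=1; restore one factor of ℏ.
1 GeV⁻¹ → ℏ × (1 GeV in J)⁻¹ = 6.56 × 10⁻²⁵ s.
Convert the energy scale: 507 TeV⁻¹ = 0.507 GeV⁻¹.
Result: 0.507 × 6.56 × 10⁻²⁵ = 3.33 × 10⁻²⁵ s.

3.33 × 10⁻²⁵ s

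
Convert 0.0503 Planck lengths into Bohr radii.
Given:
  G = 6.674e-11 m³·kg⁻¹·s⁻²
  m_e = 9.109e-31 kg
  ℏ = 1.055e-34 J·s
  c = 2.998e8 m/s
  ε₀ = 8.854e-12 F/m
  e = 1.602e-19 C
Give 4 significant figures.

1.535e-26

Planck length: ℓ_P = √(ℏG/c³) = 1.616e-35 m
Bohr radius: a₀ = 4πε₀ℏ²/(m_e e²) = 5.297e-11 m
0.0503 × 1.616e-35 / 5.297e-11 = 1.535e-26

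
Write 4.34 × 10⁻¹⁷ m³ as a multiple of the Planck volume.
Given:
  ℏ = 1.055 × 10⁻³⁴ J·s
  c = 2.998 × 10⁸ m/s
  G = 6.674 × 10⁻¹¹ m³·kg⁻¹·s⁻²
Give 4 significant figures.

1.027 × 10⁸⁸

Planck volume: V_P = (ℏG/c³)^(3/2) = 4.224 × 10⁻¹⁰⁵ m³.
4.34 × 10⁻¹⁷ / 4.224 × 10⁻¹⁰⁵ = 1.027 × 10⁸⁸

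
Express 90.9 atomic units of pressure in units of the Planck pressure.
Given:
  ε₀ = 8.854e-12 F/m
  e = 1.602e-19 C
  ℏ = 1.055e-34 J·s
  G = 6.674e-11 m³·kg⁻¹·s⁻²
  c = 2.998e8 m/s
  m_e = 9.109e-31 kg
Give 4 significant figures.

5.748e-99

atomic unit of pressure: P_au = E_h/a₀³ = m_e⁴e¹⁰/((4πε₀)⁵ℏ⁸) = 2.929e13 Pa
Planck pressure: p_P = c⁷/(ℏG²) = 4.632e113 Pa
90.9 × 2.929e13 / 4.632e113 = 5.748e-99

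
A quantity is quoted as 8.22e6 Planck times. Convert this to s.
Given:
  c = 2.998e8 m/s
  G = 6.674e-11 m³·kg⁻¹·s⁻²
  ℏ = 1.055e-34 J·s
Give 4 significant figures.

4.432e-37 s

One Planck time: t_P = √(ℏG/c⁵) = 5.392e-44 s.
8.22e6 × 5.392e-44 s = 4.432e-37 s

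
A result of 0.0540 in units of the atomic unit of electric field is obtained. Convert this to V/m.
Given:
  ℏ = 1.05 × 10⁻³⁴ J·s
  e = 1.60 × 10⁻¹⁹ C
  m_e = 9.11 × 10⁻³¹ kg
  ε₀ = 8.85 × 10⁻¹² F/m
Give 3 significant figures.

2.81 × 10¹⁰ V/m

One atomic unit of electric field: E_au = E_h/(e a₀) = m_e²e⁵/((4πε₀)³ℏ⁴) = 5.20 × 10¹¹ V/m.
0.0540 × 5.20 × 10¹¹ V/m = 2.81 × 10¹⁰ V/m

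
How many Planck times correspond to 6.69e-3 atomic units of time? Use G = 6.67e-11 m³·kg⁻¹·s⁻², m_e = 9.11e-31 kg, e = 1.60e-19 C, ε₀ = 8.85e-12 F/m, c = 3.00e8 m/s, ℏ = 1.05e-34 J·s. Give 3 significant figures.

atomic unit of time: τ_au = (4πε₀)²ℏ³/(m_e e⁴) = 2.40e-17 s
Planck time: t_P = √(ℏG/c⁵) = 5.37e-44 s
6.69e-3 × 2.40e-17 / 5.37e-44 = 2.99e24

2.99e24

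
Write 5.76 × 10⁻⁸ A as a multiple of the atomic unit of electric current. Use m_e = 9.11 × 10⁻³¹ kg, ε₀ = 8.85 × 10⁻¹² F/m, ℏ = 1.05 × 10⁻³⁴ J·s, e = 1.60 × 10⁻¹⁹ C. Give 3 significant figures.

8.63 × 10⁻⁶

atomic unit of electric current: I_au = e E_h/ℏ = m_e e⁵/((4πε₀)²ℏ³) = 6.67 × 10⁻³ A.
5.76 × 10⁻⁸ / 6.67 × 10⁻³ = 8.63 × 10⁻⁶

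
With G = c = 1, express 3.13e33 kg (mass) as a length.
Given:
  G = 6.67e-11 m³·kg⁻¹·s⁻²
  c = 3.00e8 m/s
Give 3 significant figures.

2.32e6 m

In G = c = 1 units mass has dimensions of length; the conversion factor is G/c².
3.13e33 kg × (G/c²) = 2.32e6 m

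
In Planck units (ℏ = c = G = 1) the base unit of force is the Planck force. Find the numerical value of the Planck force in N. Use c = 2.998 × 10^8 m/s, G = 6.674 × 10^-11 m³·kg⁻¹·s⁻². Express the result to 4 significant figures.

1.210 × 10^44 N

F_P = c⁴/G
  = 8.078 × 10^33 / 6.674 × 10^-11
  = 1.210 × 10^44 N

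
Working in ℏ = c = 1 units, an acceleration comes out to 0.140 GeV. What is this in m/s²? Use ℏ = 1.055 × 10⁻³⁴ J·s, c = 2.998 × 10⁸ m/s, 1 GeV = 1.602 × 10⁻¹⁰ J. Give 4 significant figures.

6.373 × 10³¹ m/s²

Acceleration is [L]/[T]² = c·[E]/ℏ.
1 GeV → c/ℏ × (1 GeV in J) = 4.552 × 10³² m/s².
Result: 0.140 × 4.552 × 10³² = 6.373 × 10³¹ m/s².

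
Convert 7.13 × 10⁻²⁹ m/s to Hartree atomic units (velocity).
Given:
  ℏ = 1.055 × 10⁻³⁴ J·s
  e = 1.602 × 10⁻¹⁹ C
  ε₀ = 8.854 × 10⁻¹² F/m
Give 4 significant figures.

3.261 × 10⁻³⁵

atomic unit of velocity: v_au = e²/(4πε₀ℏ) = 2.186 × 10⁶ m/s.
7.13 × 10⁻²⁹ / 2.186 × 10⁶ = 3.261 × 10⁻³⁵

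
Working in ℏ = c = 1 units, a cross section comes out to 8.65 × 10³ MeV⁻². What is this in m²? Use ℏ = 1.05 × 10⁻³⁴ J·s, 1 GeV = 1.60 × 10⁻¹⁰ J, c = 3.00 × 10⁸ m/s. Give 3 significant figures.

Area is [L]² = [E]⁻²·(ℏc)²; restore (ℏc)².
1 GeV⁻² → (ℏc)² × (1 GeV in J)⁻² = 3.88 × 10⁻³² m².
Convert the energy scale: 8.65 × 10³ MeV⁻² = 8.65 × 10⁹ GeV⁻².
Result: 8.65 × 10⁹ × 3.88 × 10⁻³² = 3.35 × 10⁻²² m².

3.35 × 10⁻²² m²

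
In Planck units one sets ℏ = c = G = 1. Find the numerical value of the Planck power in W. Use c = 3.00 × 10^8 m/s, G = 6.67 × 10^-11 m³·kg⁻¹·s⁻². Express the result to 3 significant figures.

3.64 × 10^52 W

P_P = c⁵/G
  = 2.43 × 10^42 / 6.67 × 10^-11
  = 3.64 × 10^52 W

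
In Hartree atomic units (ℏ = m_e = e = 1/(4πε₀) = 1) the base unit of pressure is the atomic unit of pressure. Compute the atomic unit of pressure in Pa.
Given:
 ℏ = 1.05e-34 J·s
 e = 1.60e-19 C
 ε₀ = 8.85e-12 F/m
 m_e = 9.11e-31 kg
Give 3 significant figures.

P_au = E_h/a₀³ = m_e⁴e¹⁰/((4πε₀)⁵ℏ⁸)
E_h = 4.38e-18 J
a₀ = 5.26e-11 m
E_h/a₀³ = 3.01e13 Pa

3.01e13 Pa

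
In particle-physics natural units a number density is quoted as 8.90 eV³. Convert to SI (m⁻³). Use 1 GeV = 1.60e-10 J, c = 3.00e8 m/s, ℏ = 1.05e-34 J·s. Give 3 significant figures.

1.17e21 m⁻³

Number density is [L]⁻³ = [E]³/(ℏc)³.
1 GeV³ → 1/(ℏc)³ × (1 GeV in J)³ = 1.31e47 m⁻³.
Convert the energy scale: 8.90 eV³ = 8.90e-27 GeV³.
Result: 8.90e-27 × 1.31e47 = 1.17e21 m⁻³.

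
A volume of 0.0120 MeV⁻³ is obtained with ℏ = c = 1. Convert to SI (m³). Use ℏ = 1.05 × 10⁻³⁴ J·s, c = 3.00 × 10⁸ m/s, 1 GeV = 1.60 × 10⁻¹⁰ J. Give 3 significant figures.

Volume is [L]³ = [E]⁻³·(ℏc)³.
1 GeV⁻³ → (ℏc)³ × (1 GeV in J)⁻³ = 7.63 × 10⁻⁴⁸ m³.
Convert the energy scale: 0.0120 MeV⁻³ = 1.20 × 10⁷ GeV⁻³.
Result: 1.20 × 10⁷ × 7.63 × 10⁻⁴⁸ = 9.16 × 10⁻⁴¹ m³.

9.16 × 10⁻⁴¹ m³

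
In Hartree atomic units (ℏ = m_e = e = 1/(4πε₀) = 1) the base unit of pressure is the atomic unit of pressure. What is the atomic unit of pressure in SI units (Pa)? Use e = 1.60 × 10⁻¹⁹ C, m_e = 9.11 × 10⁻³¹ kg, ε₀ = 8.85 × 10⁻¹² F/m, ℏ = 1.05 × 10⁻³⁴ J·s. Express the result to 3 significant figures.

3.01 × 10¹³ Pa

P_au = E_h/a₀³ = m_e⁴e¹⁰/((4πε₀)⁵ℏ⁸)
E_h = 4.38 × 10⁻¹⁸ J
a₀ = 5.26 × 10⁻¹¹ m
E_h/a₀³ = 3.01 × 10¹³ Pa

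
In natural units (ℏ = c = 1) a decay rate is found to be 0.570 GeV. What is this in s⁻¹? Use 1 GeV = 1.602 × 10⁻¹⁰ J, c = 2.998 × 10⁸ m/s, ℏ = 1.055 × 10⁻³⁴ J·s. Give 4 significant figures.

8.655 × 10²³ s⁻¹

A rate is [E]/ℏ; divide by ℏ.
1 GeV → 1/ℏ × (1 GeV in J) = 1.518 × 10²⁴ s⁻¹.
Result: 0.570 × 1.518 × 10²⁴ = 8.655 × 10²³ s⁻¹.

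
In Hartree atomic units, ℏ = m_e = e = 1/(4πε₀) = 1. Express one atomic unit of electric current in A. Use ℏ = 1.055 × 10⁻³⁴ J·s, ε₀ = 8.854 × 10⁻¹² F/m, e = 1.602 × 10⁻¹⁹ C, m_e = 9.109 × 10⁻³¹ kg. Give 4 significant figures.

The unique combination of the constants set to 1 with dimensions of current is I_au = e E_h/ℏ = m_e e⁵/((4πε₀)²ℏ³).
E_h = 4.354 × 10⁻¹⁸ J
e·E_h/ℏ = 6.612 × 10⁻³ A

6.612 × 10⁻³ A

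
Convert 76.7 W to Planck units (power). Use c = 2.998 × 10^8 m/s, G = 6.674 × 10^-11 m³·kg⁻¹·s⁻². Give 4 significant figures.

Planck power: P_P = c⁵/G = 3.629 × 10^52 W.
76.7 / 3.629 × 10^52 = 2.114 × 10^-51

2.114 × 10^-51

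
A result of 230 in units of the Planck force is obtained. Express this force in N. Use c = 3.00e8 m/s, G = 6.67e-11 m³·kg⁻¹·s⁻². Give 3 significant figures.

2.79e46 N

One Planck force: F_P = c⁴/G = 1.21e44 N.
230 × 1.21e44 N = 2.79e46 N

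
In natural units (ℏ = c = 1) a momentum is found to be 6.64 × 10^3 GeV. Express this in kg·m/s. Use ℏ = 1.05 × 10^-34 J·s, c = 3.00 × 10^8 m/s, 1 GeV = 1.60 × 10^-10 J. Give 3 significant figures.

3.54 × 10^-15 kg·m/s

Momentum is [E]/c; divide by c.
1 GeV → 1/c × (1 GeV in J) = 5.33 × 10^-19 kg·m/s.
Result: 6.64 × 10^3 × 5.33 × 10^-19 = 3.54 × 10^-15 kg·m/s.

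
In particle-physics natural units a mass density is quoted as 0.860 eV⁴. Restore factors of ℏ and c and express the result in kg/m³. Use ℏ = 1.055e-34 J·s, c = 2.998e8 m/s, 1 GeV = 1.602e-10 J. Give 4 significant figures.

1.992e-16 kg/m³

Mass density is [E]/(c²[L]³) = [E]⁴/(ℏ³c⁵).
1 GeV⁴ → 1/(ℏ³c⁵) × (1 GeV in J)⁴ = 2.316e20 kg/m³.
Convert the energy scale: 0.860 eV⁴ = 8.60e-37 GeV⁴.
Result: 8.60e-37 × 2.316e20 = 1.992e-16 kg/m³.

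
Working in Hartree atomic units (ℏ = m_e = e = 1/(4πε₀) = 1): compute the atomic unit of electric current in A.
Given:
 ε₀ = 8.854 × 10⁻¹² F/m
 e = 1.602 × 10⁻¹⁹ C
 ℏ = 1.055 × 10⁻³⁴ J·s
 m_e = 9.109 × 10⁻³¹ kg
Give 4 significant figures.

6.612 × 10⁻³ A

From ℏ = m_e = e = 1/(4πε₀) = 1 the current scale is I_au = e E_h/ℏ = m_e e⁵/((4πε₀)²ℏ³).
E_h = 4.354 × 10⁻¹⁸ J
e·E_h/ℏ = 6.612 × 10⁻³ A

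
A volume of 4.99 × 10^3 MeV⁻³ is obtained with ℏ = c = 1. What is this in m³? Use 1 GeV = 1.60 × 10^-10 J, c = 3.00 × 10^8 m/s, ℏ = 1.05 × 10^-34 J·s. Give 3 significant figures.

Volume is [L]³ = [E]⁻³·(ℏc)³.
1 GeV⁻³ → (ℏc)³ × (1 GeV in J)⁻³ = 7.63 × 10^-48 m³.
Convert the energy scale: 4.99 × 10^3 MeV⁻³ = 4.99 × 10^12 GeV⁻³.
Result: 4.99 × 10^12 × 7.63 × 10^-48 = 3.81 × 10^-35 m³.

3.81 × 10^-35 m³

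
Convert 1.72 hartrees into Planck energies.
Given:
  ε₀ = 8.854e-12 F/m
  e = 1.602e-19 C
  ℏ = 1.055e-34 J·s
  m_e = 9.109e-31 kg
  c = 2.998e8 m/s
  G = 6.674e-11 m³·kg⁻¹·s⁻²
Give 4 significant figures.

3.828e-27

hartree: E_h = m_e e⁴/(4πε₀ℏ)² = 4.354e-18 J
Planck energy: E_P = √(ℏc⁵/G) = 1.957e9 J
1.72 × 4.354e-18 / 1.957e9 = 3.828e-27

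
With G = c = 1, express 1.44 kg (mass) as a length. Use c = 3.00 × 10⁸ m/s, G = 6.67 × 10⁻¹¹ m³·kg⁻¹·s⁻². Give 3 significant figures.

In G = c = 1 units mass has dimensions of length; the conversion factor is G/c².
1.44 kg × (G/c²) = 1.07 × 10⁻²⁷ m

1.07 × 10⁻²⁷ m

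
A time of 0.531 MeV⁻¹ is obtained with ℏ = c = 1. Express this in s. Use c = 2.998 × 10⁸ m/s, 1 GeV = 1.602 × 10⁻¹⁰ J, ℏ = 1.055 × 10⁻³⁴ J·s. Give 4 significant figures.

3.497 × 10⁻²² s

A time is [E]⁻¹ in ℏ=c=1; restore one factor of ℏ.
1 GeV⁻¹ → ℏ × (1 GeV in J)⁻¹ = 6.586 × 10⁻²⁵ s.
Convert the energy scale: 0.531 MeV⁻¹ = 531 GeV⁻¹.
Result: 531 × 6.586 × 10⁻²⁵ = 3.497 × 10⁻²² s.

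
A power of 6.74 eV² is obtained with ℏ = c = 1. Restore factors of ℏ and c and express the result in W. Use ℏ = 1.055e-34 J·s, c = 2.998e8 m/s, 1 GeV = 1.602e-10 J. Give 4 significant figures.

Power is [E]/[T] = [E]²/ℏ.
1 GeV² → 1/ℏ × (1 GeV in J)² = 2.433e14 W.
Convert the energy scale: 6.74 eV² = 6.74e-18 GeV².
Result: 6.74e-18 × 2.433e14 = 1.640e-3 W.

1.640e-3 W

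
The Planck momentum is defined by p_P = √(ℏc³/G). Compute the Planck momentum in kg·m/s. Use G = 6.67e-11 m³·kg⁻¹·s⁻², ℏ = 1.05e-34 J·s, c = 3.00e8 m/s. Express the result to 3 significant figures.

p_P = √(ℏc³/G)
  = √(42.5)
  = 6.52 kg·m/s

6.52 kg·m/s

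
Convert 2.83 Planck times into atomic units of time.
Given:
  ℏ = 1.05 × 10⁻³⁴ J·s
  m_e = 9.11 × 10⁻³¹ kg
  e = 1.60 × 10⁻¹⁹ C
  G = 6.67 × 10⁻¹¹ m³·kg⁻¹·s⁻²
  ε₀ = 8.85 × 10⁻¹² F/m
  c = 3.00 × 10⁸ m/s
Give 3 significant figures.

6.34 × 10⁻²⁷

Planck time: t_P = √(ℏG/c⁵) = 5.37 × 10⁻⁴⁴ s
atomic unit of time: τ_au = (4πε₀)²ℏ³/(m_e e⁴) = 2.40 × 10⁻¹⁷ s
2.83 × 5.37 × 10⁻⁴⁴ / 2.40 × 10⁻¹⁷ = 6.34 × 10⁻²⁷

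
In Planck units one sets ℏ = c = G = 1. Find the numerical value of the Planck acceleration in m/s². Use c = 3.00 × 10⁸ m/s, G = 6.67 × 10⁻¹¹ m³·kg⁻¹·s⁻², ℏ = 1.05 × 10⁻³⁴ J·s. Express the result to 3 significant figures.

a_P = √(c⁷/(ℏG))
  = √(3.12 × 10¹⁰³)
  = 5.59 × 10⁵¹ m/s²

5.59 × 10⁵¹ m/s²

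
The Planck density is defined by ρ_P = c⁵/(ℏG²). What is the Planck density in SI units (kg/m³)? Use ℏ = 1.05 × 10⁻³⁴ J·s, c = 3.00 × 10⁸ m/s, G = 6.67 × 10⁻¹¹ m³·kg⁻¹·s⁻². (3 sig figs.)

ρ_P = c⁵/(ℏG²)
  = 2.43 × 10⁴² / 4.67 × 10⁻⁵⁵
  = 5.20 × 10⁹⁶ kg/m³

5.20 × 10⁹⁶ kg/m³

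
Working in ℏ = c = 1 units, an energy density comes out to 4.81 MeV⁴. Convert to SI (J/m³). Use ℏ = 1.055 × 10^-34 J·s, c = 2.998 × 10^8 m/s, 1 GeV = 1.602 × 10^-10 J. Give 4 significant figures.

[E]/[L]³ = [E]⁴/(ℏc)³; restore (ℏc)⁻³.
1 GeV⁴ → 1/(ℏc)³ × (1 GeV in J)⁴ = 2.082 × 10^37 J/m³.
Convert the energy scale: 4.81 MeV⁴ = 4.81 × 10^-12 GeV⁴.
Result: 4.81 × 10^-12 × 2.082 × 10^37 = 1.001 × 10^26 J/m³.

1.001 × 10^26 J/m³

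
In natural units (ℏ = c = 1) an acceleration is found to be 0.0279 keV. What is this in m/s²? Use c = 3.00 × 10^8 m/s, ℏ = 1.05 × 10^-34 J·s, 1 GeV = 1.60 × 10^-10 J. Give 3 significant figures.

Acceleration is [L]/[T]² = c·[E]/ℏ.
1 GeV → c/ℏ × (1 GeV in J) = 4.57 × 10^32 m/s².
Convert the energy scale: 0.0279 keV = 2.79 × 10^-8 GeV.
Result: 2.79 × 10^-8 × 4.57 × 10^32 = 1.28 × 10^25 m/s².

1.28 × 10^25 m/s²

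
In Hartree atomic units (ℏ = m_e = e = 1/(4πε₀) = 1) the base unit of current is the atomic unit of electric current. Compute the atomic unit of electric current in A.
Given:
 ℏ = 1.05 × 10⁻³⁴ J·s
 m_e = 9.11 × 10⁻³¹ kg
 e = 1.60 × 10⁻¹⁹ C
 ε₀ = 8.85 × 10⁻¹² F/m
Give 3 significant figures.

6.67 × 10⁻³ A

I_au = e E_h/ℏ = m_e e⁵/((4πε₀)²ℏ³)
E_h = 4.38 × 10⁻¹⁸ J
e·E_h/ℏ = 6.67 × 10⁻³ A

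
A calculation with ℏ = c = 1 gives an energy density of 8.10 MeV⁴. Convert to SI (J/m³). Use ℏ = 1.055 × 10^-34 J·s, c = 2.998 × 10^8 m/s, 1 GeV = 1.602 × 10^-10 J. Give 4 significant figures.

[E]/[L]³ = [E]⁴/(ℏc)³; restore (ℏc)⁻³.
1 GeV⁴ → 1/(ℏc)³ × (1 GeV in J)⁴ = 2.082 × 10^37 J/m³.
Convert the energy scale: 8.10 MeV⁴ = 8.10 × 10^-12 GeV⁴.
Result: 8.10 × 10^-12 × 2.082 × 10^37 = 1.686 × 10^26 J/m³.

1.686 × 10^26 J/m³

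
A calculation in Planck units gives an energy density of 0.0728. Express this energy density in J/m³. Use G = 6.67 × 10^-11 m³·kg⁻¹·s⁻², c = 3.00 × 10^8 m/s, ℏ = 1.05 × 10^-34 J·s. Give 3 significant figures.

One Planck energy density: u_P = c⁷/(ℏG²) = 4.68 × 10^113 J/m³.
0.0728 × 4.68 × 10^113 J/m³ = 3.41 × 10^112 J/m³

3.41 × 10^112 J/m³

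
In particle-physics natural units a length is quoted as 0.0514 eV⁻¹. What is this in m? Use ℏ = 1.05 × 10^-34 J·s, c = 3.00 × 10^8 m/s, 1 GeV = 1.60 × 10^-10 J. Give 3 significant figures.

1.01 × 10^-8 m

A length is [E]⁻¹ in ℏ=c=1; restore one factor of ℏc.
1 GeV⁻¹ → ℏc × (1 GeV in J)⁻¹ = 1.97 × 10^-16 m.
Convert the energy scale: 0.0514 eV⁻¹ = 5.14 × 10^7 GeV⁻¹.
Result: 5.14 × 10^7 × 1.97 × 10^-16 = 1.01 × 10^-8 m.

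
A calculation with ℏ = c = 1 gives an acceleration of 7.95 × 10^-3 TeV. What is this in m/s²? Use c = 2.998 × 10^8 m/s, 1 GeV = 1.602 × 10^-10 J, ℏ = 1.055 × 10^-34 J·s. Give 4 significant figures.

Acceleration is [L]/[T]² = c·[E]/ℏ.
1 GeV → c/ℏ × (1 GeV in J) = 4.552 × 10^32 m/s².
Convert the energy scale: 7.95 × 10^-3 TeV = 7.95 GeV.
Result: 7.95 × 4.552 × 10^32 = 3.619 × 10^33 m/s².

3.619 × 10^33 m/s²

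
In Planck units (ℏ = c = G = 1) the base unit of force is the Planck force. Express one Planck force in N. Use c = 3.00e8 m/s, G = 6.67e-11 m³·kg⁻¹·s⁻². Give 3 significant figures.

F_P = c⁴/G
  = 8.10e33 / 6.67e-11
  = 1.21e44 N

1.21e44 N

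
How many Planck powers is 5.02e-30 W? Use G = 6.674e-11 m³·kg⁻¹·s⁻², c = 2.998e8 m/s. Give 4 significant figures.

Planck power: P_P = c⁵/G = 3.629e52 W.
5.02e-30 / 3.629e52 = 1.383e-82

1.383e-82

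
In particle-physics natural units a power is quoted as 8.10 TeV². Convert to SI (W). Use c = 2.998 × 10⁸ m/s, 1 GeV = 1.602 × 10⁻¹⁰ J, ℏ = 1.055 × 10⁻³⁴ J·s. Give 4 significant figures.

1.970 × 10²¹ W

Power is [E]/[T] = [E]²/ℏ.
1 GeV² → 1/ℏ × (1 GeV in J)² = 2.433 × 10¹⁴ W.
Convert the energy scale: 8.10 TeV² = 8.10 × 10⁶ GeV².
Result: 8.10 × 10⁶ × 2.433 × 10¹⁴ = 1.970 × 10²¹ W.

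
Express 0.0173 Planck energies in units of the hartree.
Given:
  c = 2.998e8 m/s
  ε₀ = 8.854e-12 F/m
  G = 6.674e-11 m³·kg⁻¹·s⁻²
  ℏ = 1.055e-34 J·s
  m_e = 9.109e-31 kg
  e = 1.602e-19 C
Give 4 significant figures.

Planck energy: E_P = √(ℏc⁵/G) = 1.957e9 J
hartree: E_h = m_e e⁴/(4πε₀ℏ)² = 4.354e-18 J
0.0173 × 1.957e9 / 4.354e-18 = 7.774e24

7.774e24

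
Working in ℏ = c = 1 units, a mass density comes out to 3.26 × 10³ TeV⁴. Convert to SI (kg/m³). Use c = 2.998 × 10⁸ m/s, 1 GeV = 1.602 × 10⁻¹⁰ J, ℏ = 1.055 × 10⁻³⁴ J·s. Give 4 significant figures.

Mass density is [E]/(c²[L]³) = [E]⁴/(ℏ³c⁵).
1 GeV⁴ → 1/(ℏ³c⁵) × (1 GeV in J)⁴ = 2.316 × 10²⁰ kg/m³.
Convert the energy scale: 3.26 × 10³ TeV⁴ = 3.26 × 10¹⁵ GeV⁴.
Result: 3.26 × 10¹⁵ × 2.316 × 10²⁰ = 7.550 × 10³⁵ kg/m³.

7.550 × 10³⁵ kg/m³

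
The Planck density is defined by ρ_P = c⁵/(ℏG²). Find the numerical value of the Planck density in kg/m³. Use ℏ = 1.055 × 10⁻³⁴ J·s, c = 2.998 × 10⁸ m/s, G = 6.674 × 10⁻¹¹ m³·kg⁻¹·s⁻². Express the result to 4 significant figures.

ρ_P = c⁵/(ℏG²)
  = 2.422 × 10⁴² / 4.699 × 10⁻⁵⁵
  = 5.154 × 10⁹⁶ kg/m³

5.154 × 10⁹⁶ kg/m³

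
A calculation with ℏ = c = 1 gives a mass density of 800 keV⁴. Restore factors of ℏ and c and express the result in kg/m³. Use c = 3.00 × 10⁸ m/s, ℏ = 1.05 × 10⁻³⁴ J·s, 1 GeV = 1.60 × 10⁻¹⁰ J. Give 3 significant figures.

0.186 kg/m³

Mass density is [E]/(c²[L]³) = [E]⁴/(ℏ³c⁵).
1 GeV⁴ → 1/(ℏ³c⁵) × (1 GeV in J)⁴ = 2.33 × 10²⁰ kg/m³.
Convert the energy scale: 800 keV⁴ = 8.00 × 10⁻²² GeV⁴.
Result: 8.00 × 10⁻²² × 2.33 × 10²⁰ = 0.186 kg/m³.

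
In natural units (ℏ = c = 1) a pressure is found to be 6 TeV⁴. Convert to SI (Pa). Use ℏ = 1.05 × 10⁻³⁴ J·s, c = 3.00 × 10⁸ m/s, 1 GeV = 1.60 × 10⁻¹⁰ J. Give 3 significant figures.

Pressure is [E]/[L]³ = [E]⁴/(ℏc)³.
1 GeV⁴ → 1/(ℏc)³ × (1 GeV in J)⁴ = 2.10 × 10³⁷ Pa.
Convert the energy scale: 6 TeV⁴ = 6.00 × 10¹² GeV⁴.
Result: 6.00 × 10¹² × 2.10 × 10³⁷ = 1.26 × 10⁵⁰ Pa.

1.26 × 10⁵⁰ Pa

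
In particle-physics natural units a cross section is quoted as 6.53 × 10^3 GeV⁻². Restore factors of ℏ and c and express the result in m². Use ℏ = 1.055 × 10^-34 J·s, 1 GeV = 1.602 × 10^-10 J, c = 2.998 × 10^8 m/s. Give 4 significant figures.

Area is [L]² = [E]⁻²·(ℏc)²; restore (ℏc)².
1 GeV⁻² → (ℏc)² × (1 GeV in J)⁻² = 3.898 × 10^-32 m².
Result: 6.53 × 10^3 × 3.898 × 10^-32 = 2.545 × 10^-28 m².

2.545 × 10^-28 m²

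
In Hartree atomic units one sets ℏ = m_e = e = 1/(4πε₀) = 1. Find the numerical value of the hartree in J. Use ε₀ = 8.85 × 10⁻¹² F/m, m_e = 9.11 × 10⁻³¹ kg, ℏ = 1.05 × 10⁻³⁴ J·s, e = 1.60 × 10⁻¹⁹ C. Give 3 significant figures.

E_h = m_e e⁴/(4πε₀ℏ)²
  = 5.97 × 10⁻¹⁰⁶ / 1.36 × 10⁻⁸⁸
  = 4.38 × 10⁻¹⁸ J

4.38 × 10⁻¹⁸ J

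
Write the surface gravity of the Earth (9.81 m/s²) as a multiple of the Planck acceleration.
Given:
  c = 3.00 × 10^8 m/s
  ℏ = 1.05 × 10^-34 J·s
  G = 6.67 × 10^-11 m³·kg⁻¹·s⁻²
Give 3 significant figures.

1.76 × 10^-51

Planck acceleration: a_P = √(c⁷/(ℏG)) = 5.59 × 10^51 m/s².
9.81 / 5.59 × 10^51 = 1.76 × 10^-51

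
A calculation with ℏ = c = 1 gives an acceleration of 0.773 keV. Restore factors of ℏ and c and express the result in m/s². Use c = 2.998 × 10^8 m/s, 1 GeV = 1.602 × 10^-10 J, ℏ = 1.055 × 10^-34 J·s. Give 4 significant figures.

3.519 × 10^26 m/s²

Acceleration is [L]/[T]² = c·[E]/ℏ.
1 GeV → c/ℏ × (1 GeV in J) = 4.552 × 10^32 m/s².
Convert the energy scale: 0.773 keV = 7.73 × 10^-7 GeV.
Result: 7.73 × 10^-7 × 4.552 × 10^32 = 3.519 × 10^26 m/s².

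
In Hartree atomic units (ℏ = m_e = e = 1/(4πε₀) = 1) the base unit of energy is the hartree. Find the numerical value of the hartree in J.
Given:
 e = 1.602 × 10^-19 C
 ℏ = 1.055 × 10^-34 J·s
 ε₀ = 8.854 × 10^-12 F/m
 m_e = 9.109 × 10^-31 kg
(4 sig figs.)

E_h = m_e e⁴/(4πε₀ℏ)²
  = 6.000 × 10^-106 / 1.378 × 10^-88
  = 4.354 × 10^-18 J

4.354 × 10^-18 J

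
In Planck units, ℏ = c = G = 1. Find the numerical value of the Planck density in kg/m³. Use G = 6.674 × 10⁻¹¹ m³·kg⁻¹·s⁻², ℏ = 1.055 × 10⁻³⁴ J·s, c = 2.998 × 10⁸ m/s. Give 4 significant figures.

5.154 × 10⁹⁶ kg/m³

The unique combination of the constants set to 1 with dimensions of density is ρ_P = c⁵/(ℏG²).
  = 2.422 × 10⁴² / 4.699 × 10⁻⁵⁵
  = 5.154 × 10⁹⁶ kg/m³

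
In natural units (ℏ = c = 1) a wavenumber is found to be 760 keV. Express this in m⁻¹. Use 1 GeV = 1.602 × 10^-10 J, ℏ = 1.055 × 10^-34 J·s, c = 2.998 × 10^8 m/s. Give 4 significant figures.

Inverse length is [E]/(ℏc).
1 GeV → 1/(ℏc) × (1 GeV in J) = 5.065 × 10^15 m⁻¹.
Convert the energy scale: 760 keV = 7.60 × 10^-4 GeV.
Result: 7.60 × 10^-4 × 5.065 × 10^15 = 3.849 × 10^12 m⁻¹.

3.849 × 10^12 m⁻¹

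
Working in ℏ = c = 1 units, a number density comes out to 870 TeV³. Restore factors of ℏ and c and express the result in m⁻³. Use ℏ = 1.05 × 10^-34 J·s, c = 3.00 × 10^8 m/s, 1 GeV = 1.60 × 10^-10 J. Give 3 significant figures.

1.14 × 10^59 m⁻³

Number density is [L]⁻³ = [E]³/(ℏc)³.
1 GeV³ → 1/(ℏc)³ × (1 GeV in J)³ = 1.31 × 10^47 m⁻³.
Convert the energy scale: 870 TeV³ = 8.70 × 10^11 GeV³.
Result: 8.70 × 10^11 × 1.31 × 10^47 = 1.14 × 10^59 m⁻³.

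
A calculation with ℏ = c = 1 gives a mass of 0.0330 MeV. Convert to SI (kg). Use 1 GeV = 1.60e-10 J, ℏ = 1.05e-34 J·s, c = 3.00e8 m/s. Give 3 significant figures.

Mass is [E]/c²; divide by c².
1 GeV → 1/c² × (1 GeV in J) = 1.78e-27 kg.
Convert the energy scale: 0.0330 MeV = 3.30e-5 GeV.
Result: 3.30e-5 × 1.78e-27 = 5.87e-32 kg.

5.87e-32 kg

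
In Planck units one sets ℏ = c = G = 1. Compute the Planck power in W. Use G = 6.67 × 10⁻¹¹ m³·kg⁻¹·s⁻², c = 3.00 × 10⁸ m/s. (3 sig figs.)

3.64 × 10⁵² W

P_P = c⁵/G
  = 2.43 × 10⁴² / 6.67 × 10⁻¹¹
  = 3.64 × 10⁵² W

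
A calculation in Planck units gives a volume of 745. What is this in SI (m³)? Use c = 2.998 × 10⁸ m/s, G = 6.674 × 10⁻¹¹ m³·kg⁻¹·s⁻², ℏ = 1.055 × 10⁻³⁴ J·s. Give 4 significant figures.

One Planck volume: V_P = (ℏG/c³)^(3/2) = 4.224 × 10⁻¹⁰⁵ m³.
745 × 4.224 × 10⁻¹⁰⁵ m³ = 3.147 × 10⁻¹⁰² m³

3.147 × 10⁻¹⁰² m³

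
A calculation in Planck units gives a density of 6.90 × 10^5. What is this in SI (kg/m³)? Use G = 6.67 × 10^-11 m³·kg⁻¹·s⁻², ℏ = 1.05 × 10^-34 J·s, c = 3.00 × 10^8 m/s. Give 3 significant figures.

3.59 × 10^102 kg/m³

One Planck density: ρ_P = c⁵/(ℏG²) = 5.20 × 10^96 kg/m³.
6.90 × 10^5 × 5.20 × 10^96 kg/m³ = 3.59 × 10^102 kg/m³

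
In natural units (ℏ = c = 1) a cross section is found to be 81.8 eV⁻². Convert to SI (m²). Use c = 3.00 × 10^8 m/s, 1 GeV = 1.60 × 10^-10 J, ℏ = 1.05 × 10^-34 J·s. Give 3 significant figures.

Area is [L]² = [E]⁻²·(ℏc)²; restore (ℏc)².
1 GeV⁻² → (ℏc)² × (1 GeV in J)⁻² = 3.88 × 10^-32 m².
Convert the energy scale: 81.8 eV⁻² = 8.18 × 10^19 GeV⁻².
Result: 8.18 × 10^19 × 3.88 × 10^-32 = 3.17 × 10^-12 m².

3.17 × 10^-12 m²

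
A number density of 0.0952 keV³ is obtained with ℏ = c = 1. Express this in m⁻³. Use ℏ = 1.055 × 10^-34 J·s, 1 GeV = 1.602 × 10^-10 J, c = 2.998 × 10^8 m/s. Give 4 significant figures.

Number density is [L]⁻³ = [E]³/(ℏc)³.
1 GeV³ → 1/(ℏc)³ × (1 GeV in J)³ = 1.299 × 10^47 m⁻³.
Convert the energy scale: 0.0952 keV³ = 9.52 × 10^-20 GeV³.
Result: 9.52 × 10^-20 × 1.299 × 10^47 = 1.237 × 10^28 m⁻³.

1.237 × 10^28 m⁻³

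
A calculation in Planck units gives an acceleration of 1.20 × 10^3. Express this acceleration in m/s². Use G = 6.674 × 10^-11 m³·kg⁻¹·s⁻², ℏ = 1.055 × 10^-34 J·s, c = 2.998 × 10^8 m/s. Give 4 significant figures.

6.672 × 10^54 m/s²

One Planck acceleration: a_P = √(c⁷/(ℏG)) = 5.560 × 10^51 m/s².
1.20 × 10^3 × 5.560 × 10^51 m/s² = 6.672 × 10^54 m/s²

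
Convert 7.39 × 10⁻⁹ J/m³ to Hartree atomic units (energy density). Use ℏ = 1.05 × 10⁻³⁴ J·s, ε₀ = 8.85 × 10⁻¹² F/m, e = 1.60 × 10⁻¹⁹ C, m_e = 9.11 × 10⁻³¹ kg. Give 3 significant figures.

atomic unit of energy density: u_au = E_h/a₀³ = m_e⁴e¹⁰/((4πε₀)⁵ℏ⁸) = 3.01 × 10¹³ J/m³.
7.39 × 10⁻⁹ / 3.01 × 10¹³ = 2.45 × 10⁻²²

2.45 × 10⁻²²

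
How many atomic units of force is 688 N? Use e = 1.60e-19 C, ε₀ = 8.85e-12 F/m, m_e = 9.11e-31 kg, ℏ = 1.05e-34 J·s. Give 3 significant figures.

8.26e9

atomic unit of force: F_au = E_h/a₀ = m_e²e⁶/((4πε₀)³ℏ⁴) = 8.33e-8 N.
688 / 8.33e-8 = 8.26e9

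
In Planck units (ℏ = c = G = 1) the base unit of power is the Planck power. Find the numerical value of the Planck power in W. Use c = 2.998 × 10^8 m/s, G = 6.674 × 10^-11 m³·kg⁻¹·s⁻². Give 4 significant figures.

3.629 × 10^52 W

P_P = c⁵/G
  = 2.422 × 10^42 / 6.674 × 10^-11
  = 3.629 × 10^52 W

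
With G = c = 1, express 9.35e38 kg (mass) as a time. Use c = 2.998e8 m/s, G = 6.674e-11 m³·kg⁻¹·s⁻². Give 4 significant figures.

2.316e3 s

Mass → time via G/c³.
9.35e38 kg × (G/c³) = 2.316e3 s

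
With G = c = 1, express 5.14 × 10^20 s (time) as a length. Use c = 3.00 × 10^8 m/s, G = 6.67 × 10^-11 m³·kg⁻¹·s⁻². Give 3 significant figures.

1.54 × 10^29 m

Time → length via c.
5.14 × 10^20 s × (c) = 1.54 × 10^29 m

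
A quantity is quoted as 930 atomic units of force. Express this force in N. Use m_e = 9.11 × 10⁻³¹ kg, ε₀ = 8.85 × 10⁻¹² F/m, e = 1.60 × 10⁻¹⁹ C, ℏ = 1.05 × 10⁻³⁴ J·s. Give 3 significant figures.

One atomic unit of force: F_au = E_h/a₀ = m_e²e⁶/((4πε₀)³ℏ⁴) = 8.33 × 10⁻⁸ N.
930 × 8.33 × 10⁻⁸ N = 7.75 × 10⁻⁵ N

7.75 × 10⁻⁵ N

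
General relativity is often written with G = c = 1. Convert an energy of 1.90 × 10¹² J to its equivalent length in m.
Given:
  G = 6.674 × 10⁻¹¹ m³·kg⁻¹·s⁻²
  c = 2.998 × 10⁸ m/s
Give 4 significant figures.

1.570 × 10⁻³² m

Energy → length via G/c⁴.
1.90 × 10¹² J × (G/c⁴) = 1.570 × 10⁻³² m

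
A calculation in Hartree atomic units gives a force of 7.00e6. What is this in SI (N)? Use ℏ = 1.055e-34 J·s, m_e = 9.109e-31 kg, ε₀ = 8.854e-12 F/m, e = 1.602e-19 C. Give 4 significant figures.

0.5754 N

One atomic unit of force: F_au = E_h/a₀ = m_e²e⁶/((4πε₀)³ℏ⁴) = 8.220e-8 N.
7.00e6 × 8.220e-8 N = 0.5754 N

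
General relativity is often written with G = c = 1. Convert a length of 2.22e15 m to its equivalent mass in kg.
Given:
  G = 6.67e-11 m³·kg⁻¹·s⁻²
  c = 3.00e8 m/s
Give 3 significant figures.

Length → mass via c²/G.
2.22e15 m × (c²/G) = 3.00e42 kg

3.00e42 kg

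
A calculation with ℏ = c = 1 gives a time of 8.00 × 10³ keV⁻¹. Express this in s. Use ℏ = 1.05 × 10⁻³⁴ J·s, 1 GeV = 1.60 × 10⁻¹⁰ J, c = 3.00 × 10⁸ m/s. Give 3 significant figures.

5.25 × 10⁻¹⁵ s

A time is [E]⁻¹ in ℏ=c=1; restore one factor of ℏ.
1 GeV⁻¹ → ℏ × (1 GeV in J)⁻¹ = 6.56 × 10⁻²⁵ s.
Convert the energy scale: 8.00 × 10³ keV⁻¹ = 8.00 × 10⁹ GeV⁻¹.
Result: 8.00 × 10⁹ × 6.56 × 10⁻²⁵ = 5.25 × 10⁻¹⁵ s.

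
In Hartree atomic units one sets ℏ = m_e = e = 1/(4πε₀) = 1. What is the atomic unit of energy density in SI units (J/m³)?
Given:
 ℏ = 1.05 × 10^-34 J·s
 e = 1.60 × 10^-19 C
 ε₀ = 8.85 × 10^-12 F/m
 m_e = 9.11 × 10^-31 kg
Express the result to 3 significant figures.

3.01 × 10^13 J/m³

u_au = E_h/a₀³ = m_e⁴e¹⁰/((4πε₀)⁵ℏ⁸)
E_h = 4.38 × 10^-18 J
a₀ = 5.26 × 10^-11 m
E_h/a₀³ = 3.01 × 10^13 J/m³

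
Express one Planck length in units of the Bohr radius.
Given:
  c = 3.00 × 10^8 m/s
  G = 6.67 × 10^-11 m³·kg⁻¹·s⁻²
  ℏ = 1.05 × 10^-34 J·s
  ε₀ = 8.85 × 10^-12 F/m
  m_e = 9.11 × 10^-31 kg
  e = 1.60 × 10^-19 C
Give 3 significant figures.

Planck length: ℓ_P = √(ℏG/c³) = 1.61 × 10^-35 m
Bohr radius: a₀ = 4πε₀ℏ²/(m_e e²) = 5.26 × 10^-11 m
ratio = 1.61 × 10^-35 / 5.26 × 10^-11 = 3.06 × 10^-25

3.06 × 10^-25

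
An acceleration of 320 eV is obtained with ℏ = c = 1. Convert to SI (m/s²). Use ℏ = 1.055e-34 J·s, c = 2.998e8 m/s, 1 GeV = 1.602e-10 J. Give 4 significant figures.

Acceleration is [L]/[T]² = c·[E]/ℏ.
1 GeV → c/ℏ × (1 GeV in J) = 4.552e32 m/s².
Convert the energy scale: 320 eV = 3.20e-7 GeV.
Result: 3.20e-7 × 4.552e32 = 1.457e26 m/s².

1.457e26 m/s²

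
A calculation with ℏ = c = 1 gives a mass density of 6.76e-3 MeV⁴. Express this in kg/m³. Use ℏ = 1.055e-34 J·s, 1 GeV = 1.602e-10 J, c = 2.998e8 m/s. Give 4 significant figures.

Mass density is [E]/(c²[L]³) = [E]⁴/(ℏ³c⁵).
1 GeV⁴ → 1/(ℏ³c⁵) × (1 GeV in J)⁴ = 2.316e20 kg/m³.
Convert the energy scale: 6.76e-3 MeV⁴ = 6.76e-15 GeV⁴.
Result: 6.76e-15 × 2.316e20 = 1.566e6 kg/m³.

1.566e6 kg/m³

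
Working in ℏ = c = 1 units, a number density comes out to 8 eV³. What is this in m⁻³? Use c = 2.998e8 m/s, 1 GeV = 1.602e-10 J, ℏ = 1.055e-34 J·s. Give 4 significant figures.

Number density is [L]⁻³ = [E]³/(ℏc)³.
1 GeV³ → 1/(ℏc)³ × (1 GeV in J)³ = 1.299e47 m⁻³.
Convert the energy scale: 8 eV³ = 8.00e-27 GeV³.
Result: 8.00e-27 × 1.299e47 = 1.040e21 m⁻³.

1.040e21 m⁻³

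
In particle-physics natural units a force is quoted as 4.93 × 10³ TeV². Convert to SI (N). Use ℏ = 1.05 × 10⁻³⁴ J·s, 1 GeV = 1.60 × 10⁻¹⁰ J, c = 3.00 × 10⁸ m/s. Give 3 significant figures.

4.01 × 10¹⁵ N

Force is [E]/[L] = [E]²/(ℏc); restore (ℏc)⁻¹.
1 GeV² → 1/(ℏc) × (1 GeV in J)² = 8.13 × 10⁵ N.
Convert the energy scale: 4.93 × 10³ TeV² = 4.93 × 10⁹ GeV².
Result: 4.93 × 10⁹ × 8.13 × 10⁵ = 4.01 × 10¹⁵ N.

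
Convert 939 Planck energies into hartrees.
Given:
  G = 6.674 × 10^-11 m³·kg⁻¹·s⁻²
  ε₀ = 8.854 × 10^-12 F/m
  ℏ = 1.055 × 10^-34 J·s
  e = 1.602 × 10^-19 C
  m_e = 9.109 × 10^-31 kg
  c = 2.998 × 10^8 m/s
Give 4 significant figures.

4.219 × 10^29

Planck energy: E_P = √(ℏc⁵/G) = 1.957 × 10^9 J
hartree: E_h = m_e e⁴/(4πε₀ℏ)² = 4.354 × 10^-18 J
939 × 1.957 × 10^9 / 4.354 × 10^-18 = 4.219 × 10^29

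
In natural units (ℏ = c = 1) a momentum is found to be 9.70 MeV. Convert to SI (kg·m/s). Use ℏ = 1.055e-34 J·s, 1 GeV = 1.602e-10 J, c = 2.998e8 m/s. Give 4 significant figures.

5.183e-21 kg·m/s

Momentum is [E]/c; divide by c.
1 GeV → 1/c × (1 GeV in J) = 5.344e-19 kg·m/s.
Convert the energy scale: 9.70 MeV = 9.70e-3 GeV.
Result: 9.70e-3 × 5.344e-19 = 5.183e-21 kg·m/s.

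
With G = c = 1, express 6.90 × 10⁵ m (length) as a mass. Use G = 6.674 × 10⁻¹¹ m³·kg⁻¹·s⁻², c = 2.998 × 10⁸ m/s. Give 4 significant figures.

Length → mass via c²/G.
6.90 × 10⁵ m × (c²/G) = 9.292 × 10³² kg

9.292 × 10³² kg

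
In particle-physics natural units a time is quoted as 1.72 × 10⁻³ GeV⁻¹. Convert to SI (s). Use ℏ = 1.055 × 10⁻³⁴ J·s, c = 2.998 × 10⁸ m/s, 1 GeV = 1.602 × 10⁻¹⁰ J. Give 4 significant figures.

A time is [E]⁻¹ in ℏ=c=1; restore one factor of ℏ.
1 GeV⁻¹ → ℏ × (1 GeV in J)⁻¹ = 6.586 × 10⁻²⁵ s.
Result: 1.72 × 10⁻³ × 6.586 × 10⁻²⁵ = 1.133 × 10⁻²⁷ s.

1.133 × 10⁻²⁷ s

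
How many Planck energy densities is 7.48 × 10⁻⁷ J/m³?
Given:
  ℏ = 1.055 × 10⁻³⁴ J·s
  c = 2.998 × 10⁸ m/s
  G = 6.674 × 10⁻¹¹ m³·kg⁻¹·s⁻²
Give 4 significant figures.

Planck energy density: u_P = c⁷/(ℏG²) = 4.632 × 10¹¹³ J/m³.
7.48 × 10⁻⁷ / 4.632 × 10¹¹³ = 1.615 × 10⁻¹²⁰

1.615 × 10⁻¹²⁰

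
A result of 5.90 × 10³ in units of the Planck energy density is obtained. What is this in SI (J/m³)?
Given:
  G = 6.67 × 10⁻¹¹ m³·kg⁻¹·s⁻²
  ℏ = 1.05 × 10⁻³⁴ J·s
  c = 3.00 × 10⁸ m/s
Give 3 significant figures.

2.76 × 10¹¹⁷ J/m³

One Planck energy density: u_P = c⁷/(ℏG²) = 4.68 × 10¹¹³ J/m³.
5.90 × 10³ × 4.68 × 10¹¹³ J/m³ = 2.76 × 10¹¹⁷ J/m³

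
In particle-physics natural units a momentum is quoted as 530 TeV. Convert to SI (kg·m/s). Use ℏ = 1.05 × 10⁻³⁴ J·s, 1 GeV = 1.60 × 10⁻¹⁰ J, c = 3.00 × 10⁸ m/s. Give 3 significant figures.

2.83 × 10⁻¹³ kg·m/s

Momentum is [E]/c; divide by c.
1 GeV → 1/c × (1 GeV in J) = 5.33 × 10⁻¹⁹ kg·m/s.
Convert the energy scale: 530 TeV = 5.30 × 10⁵ GeV.
Result: 5.30 × 10⁵ × 5.33 × 10⁻¹⁹ = 2.83 × 10⁻¹³ kg·m/s.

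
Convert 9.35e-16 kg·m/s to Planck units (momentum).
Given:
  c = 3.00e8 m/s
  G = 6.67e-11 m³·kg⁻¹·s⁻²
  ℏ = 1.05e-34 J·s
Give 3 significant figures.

Planck momentum: p_P = √(ℏc³/G) = 6.52 kg·m/s.
9.35e-16 / 6.52 = 1.43e-16

1.43e-16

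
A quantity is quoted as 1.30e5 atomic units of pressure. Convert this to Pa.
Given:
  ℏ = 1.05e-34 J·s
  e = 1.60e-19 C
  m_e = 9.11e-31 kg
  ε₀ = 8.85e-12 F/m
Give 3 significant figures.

One atomic unit of pressure: P_au = E_h/a₀³ = m_e⁴e¹⁰/((4πε₀)⁵ℏ⁸) = 3.01e13 Pa.
1.30e5 × 3.01e13 Pa = 3.92e18 Pa

3.92e18 Pa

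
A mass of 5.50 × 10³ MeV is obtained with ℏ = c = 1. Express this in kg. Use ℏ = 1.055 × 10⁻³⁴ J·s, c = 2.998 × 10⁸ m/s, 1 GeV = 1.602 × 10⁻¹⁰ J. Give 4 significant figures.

Mass is [E]/c²; divide by c².
1 GeV → 1/c² × (1 GeV in J) = 1.782 × 10⁻²⁷ kg.
Convert the energy scale: 5.50 × 10³ MeV = 5.50 GeV.
Result: 5.50 × 1.782 × 10⁻²⁷ = 9.803 × 10⁻²⁷ kg.

9.803 × 10⁻²⁷ kg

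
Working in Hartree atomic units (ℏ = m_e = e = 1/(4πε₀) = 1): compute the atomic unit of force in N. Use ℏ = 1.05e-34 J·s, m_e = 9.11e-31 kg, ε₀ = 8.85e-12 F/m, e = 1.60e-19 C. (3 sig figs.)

8.33e-8 N

From ℏ = m_e = e = 1/(4πε₀) = 1 the force scale is F_au = E_h/a₀ = m_e²e⁶/((4πε₀)³ℏ⁴).
E_h = 4.38e-18 J
a₀ = 5.26e-11 m
E_h/a₀ = 8.33e-8 N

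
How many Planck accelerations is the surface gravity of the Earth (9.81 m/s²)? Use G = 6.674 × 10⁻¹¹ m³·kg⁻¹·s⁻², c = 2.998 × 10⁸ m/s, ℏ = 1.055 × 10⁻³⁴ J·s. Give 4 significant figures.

Planck acceleration: a_P = √(c⁷/(ℏG)) = 5.560 × 10⁵¹ m/s².
9.81 / 5.560 × 10⁵¹ = 1.764 × 10⁻⁵¹

1.764 × 10⁻⁵¹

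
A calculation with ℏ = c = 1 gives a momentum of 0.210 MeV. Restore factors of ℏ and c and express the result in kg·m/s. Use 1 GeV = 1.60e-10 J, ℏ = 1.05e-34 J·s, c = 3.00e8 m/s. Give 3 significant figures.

Momentum is [E]/c; divide by c.
1 GeV → 1/c × (1 GeV in J) = 5.33e-19 kg·m/s.
Convert the energy scale: 0.210 MeV = 2.10e-4 GeV.
Result: 2.10e-4 × 5.33e-19 = 1.12e-22 kg·m/s.

1.12e-22 kg·m/s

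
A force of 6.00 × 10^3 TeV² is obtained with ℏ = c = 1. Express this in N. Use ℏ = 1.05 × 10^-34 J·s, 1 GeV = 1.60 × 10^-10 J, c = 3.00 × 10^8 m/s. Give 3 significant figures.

Force is [E]/[L] = [E]²/(ℏc); restore (ℏc)⁻¹.
1 GeV² → 1/(ℏc) × (1 GeV in J)² = 8.13 × 10^5 N.
Convert the energy scale: 6.00 × 10^3 TeV² = 6.00 × 10^9 GeV².
Result: 6.00 × 10^9 × 8.13 × 10^5 = 4.88 × 10^15 N.

4.88 × 10^15 N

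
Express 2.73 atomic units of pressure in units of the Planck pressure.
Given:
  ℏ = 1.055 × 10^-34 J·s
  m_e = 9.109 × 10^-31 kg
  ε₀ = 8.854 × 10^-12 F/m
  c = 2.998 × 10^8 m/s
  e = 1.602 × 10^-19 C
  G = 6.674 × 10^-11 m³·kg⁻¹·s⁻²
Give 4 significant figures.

1.726 × 10^-100

atomic unit of pressure: P_au = E_h/a₀³ = m_e⁴e¹⁰/((4πε₀)⁵ℏ⁸) = 2.929 × 10^13 Pa
Planck pressure: p_P = c⁷/(ℏG²) = 4.632 × 10^113 Pa
2.73 × 2.929 × 10^13 / 4.632 × 10^113 = 1.726 × 10^-100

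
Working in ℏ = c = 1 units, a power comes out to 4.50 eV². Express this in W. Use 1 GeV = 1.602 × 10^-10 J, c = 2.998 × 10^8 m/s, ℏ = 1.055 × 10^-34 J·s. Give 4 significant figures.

Power is [E]/[T] = [E]²/ℏ.
1 GeV² → 1/ℏ × (1 GeV in J)² = 2.433 × 10^14 W.
Convert the energy scale: 4.50 eV² = 4.50 × 10^-18 GeV².
Result: 4.50 × 10^-18 × 2.433 × 10^14 = 1.095 × 10^-3 W.

1.095 × 10^-3 W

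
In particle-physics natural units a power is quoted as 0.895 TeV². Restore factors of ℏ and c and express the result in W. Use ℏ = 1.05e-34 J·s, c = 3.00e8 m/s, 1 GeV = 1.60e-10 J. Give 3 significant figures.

Power is [E]/[T] = [E]²/ℏ.
1 GeV² → 1/ℏ × (1 GeV in J)² = 2.44e14 W.
Convert the energy scale: 0.895 TeV² = 8.95e5 GeV².
Result: 8.95e5 × 2.44e14 = 2.18e20 W.

2.18e20 W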